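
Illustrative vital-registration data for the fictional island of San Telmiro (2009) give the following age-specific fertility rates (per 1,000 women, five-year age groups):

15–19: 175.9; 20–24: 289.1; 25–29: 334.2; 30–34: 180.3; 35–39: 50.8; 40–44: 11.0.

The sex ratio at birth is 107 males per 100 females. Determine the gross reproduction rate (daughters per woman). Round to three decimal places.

2.515

Proportion female at birth = 100 / (100 + 107) = 0.48309.
Sum of ASFRs = 175.9 + 289.1 + 334.2 + 180.3 + 50.8 + 11.0 = 1041.3
TFR = 5 × 1041.3 / 1000 = 5.2065
GRR = 0.48309 × 5.2065 = 2.51521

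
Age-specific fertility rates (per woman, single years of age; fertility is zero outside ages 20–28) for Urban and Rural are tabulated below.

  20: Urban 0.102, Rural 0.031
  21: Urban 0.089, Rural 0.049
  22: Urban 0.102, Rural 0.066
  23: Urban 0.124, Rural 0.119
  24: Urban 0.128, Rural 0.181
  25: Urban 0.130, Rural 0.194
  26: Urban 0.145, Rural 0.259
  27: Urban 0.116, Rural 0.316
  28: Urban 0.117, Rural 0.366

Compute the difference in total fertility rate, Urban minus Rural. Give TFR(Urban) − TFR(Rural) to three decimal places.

Urban:
  Sum of ASFRs = 0.102 + 0.089 + 0.102 + 0.124 + 0.128 + 0.130 + 0.145 + 0.116 + 0.117 = 1.053
  TFR = 1.053
Rural:
  Sum of ASFRs = 0.031 + 0.049 + 0.066 + 0.119 + 0.181 + 0.194 + 0.259 + 0.316 + 0.366 = 1.581
  TFR = 1.581
Difference = 1.053 − 1.581 = -0.528

-0.528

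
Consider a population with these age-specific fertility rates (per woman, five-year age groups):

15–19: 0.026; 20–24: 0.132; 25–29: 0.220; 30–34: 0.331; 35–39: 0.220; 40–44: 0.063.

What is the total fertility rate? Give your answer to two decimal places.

4.96

Sum of ASFRs = 0.026 + 0.132 + 0.220 + 0.331 + 0.220 + 0.063 = 0.992
TFR = 5 × 0.992 = 4.96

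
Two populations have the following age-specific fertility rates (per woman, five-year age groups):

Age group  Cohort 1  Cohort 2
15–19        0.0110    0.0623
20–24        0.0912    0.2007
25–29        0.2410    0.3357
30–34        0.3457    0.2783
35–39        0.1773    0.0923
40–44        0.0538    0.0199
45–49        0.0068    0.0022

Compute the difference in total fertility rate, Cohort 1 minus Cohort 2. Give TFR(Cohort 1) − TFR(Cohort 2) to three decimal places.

-0.323

Cohort 1:
  Sum of ASFRs = 0.0110 + 0.0912 + 0.2410 + 0.3457 + 0.1773 + 0.0538 + 0.0068 = 0.9268
  TFR = 5 × 0.9268 = 4.634
Cohort 2:
  Sum of ASFRs = 0.0623 + 0.2007 + 0.3357 + 0.2783 + 0.0923 + 0.0199 + 0.0022 = 0.9914
  TFR = 5 × 0.9914 = 4.957
Difference = 4.634 − 4.957 = -0.323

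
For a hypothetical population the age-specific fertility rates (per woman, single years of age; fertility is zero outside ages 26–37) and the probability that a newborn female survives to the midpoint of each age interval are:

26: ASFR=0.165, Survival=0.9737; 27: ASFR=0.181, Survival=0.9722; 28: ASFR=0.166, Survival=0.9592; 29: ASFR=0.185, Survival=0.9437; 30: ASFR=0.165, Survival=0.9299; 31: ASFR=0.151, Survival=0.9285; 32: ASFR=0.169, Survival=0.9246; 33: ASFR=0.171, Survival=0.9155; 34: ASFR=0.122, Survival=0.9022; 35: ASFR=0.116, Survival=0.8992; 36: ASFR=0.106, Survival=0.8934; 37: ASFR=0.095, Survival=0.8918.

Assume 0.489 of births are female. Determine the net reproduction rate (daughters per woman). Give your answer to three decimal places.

0.817

Proportion female at birth = 0.489.
Per-age-group product (1 × ASFR × survival probability):
  26: 1 × 0.165 × 0.9737 = 0.16066
  27: 1 × 0.181 × 0.9722 = 0.17597
  28: 1 × 0.166 × 0.9592 = 0.15923
  29: 1 × 0.185 × 0.9437 = 0.17458
  30: 1 × 0.165 × 0.9299 = 0.15343
  31: 1 × 0.151 × 0.9285 = 0.14020
  32: 1 × 0.169 × 0.9246 = 0.15626
  33: 1 × 0.171 × 0.9155 = 0.15655
  34: 1 × 0.122 × 0.9022 = 0.11007
  35: 1 × 0.116 × 0.8992 = 0.10431
  36: 1 × 0.106 × 0.8934 = 0.09470
  37: 1 × 0.095 × 0.8918 = 0.08472
Sum = 1.67068
NRR = 0.489 × 1.67068 = 0.81696
NRR < 1, so the cohort does not fully replace itself.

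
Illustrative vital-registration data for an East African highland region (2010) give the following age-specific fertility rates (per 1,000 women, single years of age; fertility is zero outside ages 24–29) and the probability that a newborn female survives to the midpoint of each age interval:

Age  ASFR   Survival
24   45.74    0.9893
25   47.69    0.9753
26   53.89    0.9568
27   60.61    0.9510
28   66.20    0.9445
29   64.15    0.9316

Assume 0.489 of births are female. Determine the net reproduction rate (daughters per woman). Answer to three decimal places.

Proportion female at birth = 0.489.
Per-age-group product (1 × ASFR × survival probability):
  24: 1 × 45.74/1000 × 0.9893 = 0.04525
  25: 1 × 47.69/1000 × 0.9753 = 0.04651
  26: 1 × 53.89/1000 × 0.9568 = 0.05156
  27: 1 × 60.61/1000 × 0.9510 = 0.05764
  28: 1 × 66.20/1000 × 0.9445 = 0.06253
  29: 1 × 64.15/1000 × 0.9316 = 0.05976
Sum = 0.32325
NRR = 0.489 × 0.32325 = 0.15807

0.158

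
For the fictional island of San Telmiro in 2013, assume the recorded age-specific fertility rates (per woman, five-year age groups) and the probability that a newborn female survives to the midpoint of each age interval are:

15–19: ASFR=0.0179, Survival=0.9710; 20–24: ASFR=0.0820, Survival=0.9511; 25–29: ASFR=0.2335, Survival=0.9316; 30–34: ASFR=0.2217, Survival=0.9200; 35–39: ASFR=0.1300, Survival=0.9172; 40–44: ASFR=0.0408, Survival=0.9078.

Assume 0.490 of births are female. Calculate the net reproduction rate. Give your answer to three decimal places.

1.649

Proportion female at birth = 0.490.
Each age group contributes 5 × ASFR × survival:
  15–19: 5 × 0.0179 × 0.9710 = 0.08690
  20–24: 5 × 0.0820 × 0.9511 = 0.38995
  25–29: 5 × 0.2335 × 0.9316 = 1.08764
  30–34: 5 × 0.2217 × 0.9200 = 1.01982
  35–39: 5 × 0.1300 × 0.9172 = 0.59618
  40–44: 5 × 0.0408 × 0.9078 = 0.18519
Sum = 3.36568
NRR = 0.490 × 3.36568 = 1.64918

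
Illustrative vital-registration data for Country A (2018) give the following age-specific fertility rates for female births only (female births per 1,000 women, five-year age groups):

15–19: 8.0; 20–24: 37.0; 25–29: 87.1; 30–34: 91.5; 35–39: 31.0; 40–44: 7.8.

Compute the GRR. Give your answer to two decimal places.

1.31

Sum of female ASFRs = 8.0 + 37.0 + 87.1 + 91.5 + 31.0 + 7.8 = 262.4
GRR = 5 × 262.4 / 1000 = 1.312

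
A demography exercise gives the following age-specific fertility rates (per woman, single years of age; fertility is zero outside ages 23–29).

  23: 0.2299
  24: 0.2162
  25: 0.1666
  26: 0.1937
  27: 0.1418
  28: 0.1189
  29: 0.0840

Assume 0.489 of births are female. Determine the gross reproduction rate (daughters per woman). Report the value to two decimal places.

Proportion female at birth = 0.489.
Sum of ASFRs = 0.2299 + 0.2162 + 0.1666 + 0.1937 + 0.1418 + 0.1189 + 0.0840 = 1.1511
TFR = 1.1511
GRR = 0.489 × 1.1511 = 0.56289

0.56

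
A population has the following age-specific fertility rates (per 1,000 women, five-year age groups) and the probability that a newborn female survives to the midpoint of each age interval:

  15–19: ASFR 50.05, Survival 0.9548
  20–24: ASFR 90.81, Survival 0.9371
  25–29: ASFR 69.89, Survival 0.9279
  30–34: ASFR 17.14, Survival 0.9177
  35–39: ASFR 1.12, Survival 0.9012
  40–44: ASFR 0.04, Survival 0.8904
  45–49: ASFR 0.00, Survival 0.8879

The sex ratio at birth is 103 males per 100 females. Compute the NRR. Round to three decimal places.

0.528

Proportion female at birth = 100 / (100 + 103) = 0.49261.
Each age group contributes 5 × ASFR × survival:
  15–19: 5 × 50.05/1000 × 0.9548 = 0.23894
  20–24: 5 × 90.81/1000 × 0.9371 = 0.42549
  25–29: 5 × 69.89/1000 × 0.9279 = 0.32425
  30–34: 5 × 17.14/1000 × 0.9177 = 0.07865
  35–39: 5 × 1.12/1000 × 0.9012 = 0.00505
  40–44: 5 × 0.04/1000 × 0.8904 = 0.00018
  45–49: 5 × 0.00/1000 × 0.8879 = 0.00000
Sum = 1.07256
NRR = 0.49261 × 1.07256 = 0.52835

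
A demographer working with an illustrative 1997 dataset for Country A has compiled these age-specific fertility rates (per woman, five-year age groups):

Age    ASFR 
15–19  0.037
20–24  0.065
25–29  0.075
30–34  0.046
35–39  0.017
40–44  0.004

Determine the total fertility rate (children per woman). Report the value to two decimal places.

Sum of ASFRs = 0.037 + 0.065 + 0.075 + 0.046 + 0.017 + 0.004 = 0.244
TFR = 5 × 0.244 = 1.22

1.22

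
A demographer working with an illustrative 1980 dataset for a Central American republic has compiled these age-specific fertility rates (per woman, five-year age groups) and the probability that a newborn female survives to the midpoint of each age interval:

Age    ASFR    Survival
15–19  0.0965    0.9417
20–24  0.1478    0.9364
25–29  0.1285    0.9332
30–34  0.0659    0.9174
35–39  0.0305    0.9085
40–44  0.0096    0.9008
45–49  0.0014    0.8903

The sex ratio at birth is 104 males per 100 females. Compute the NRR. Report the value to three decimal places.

1.096

Proportion female at birth = 100 / (100 + 104) = 0.49020.
Weighting each age-specific rate by interval width and survival:
  15–19: 5 × 0.0965 × 0.9417 = 0.45437
  20–24: 5 × 0.1478 × 0.9364 = 0.69200
  25–29: 5 × 0.1285 × 0.9332 = 0.59958
  30–34: 5 × 0.0659 × 0.9174 = 0.30228
  35–39: 5 × 0.0305 × 0.9085 = 0.13855
  40–44: 5 × 0.0096 × 0.9008 = 0.04324
  45–49: 5 × 0.0014 × 0.8903 = 0.00623
Sum = 2.23625
NRR = 0.49020 × 2.23625 = 1.09621
An NRR exceeding 1 indicates intrinsic growth under these rates.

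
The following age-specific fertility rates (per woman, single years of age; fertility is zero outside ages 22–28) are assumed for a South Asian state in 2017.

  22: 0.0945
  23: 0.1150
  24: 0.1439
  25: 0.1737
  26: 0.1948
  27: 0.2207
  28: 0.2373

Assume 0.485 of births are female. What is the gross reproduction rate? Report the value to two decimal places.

0.57

Proportion female at birth = 0.485.
Sum of ASFRs = 0.0945 + 0.1150 + 0.1439 + 0.1737 + 0.1948 + 0.2207 + 0.2373 = 1.1799
TFR = 1.1799
GRR = 0.485 × 1.1799 = 0.57225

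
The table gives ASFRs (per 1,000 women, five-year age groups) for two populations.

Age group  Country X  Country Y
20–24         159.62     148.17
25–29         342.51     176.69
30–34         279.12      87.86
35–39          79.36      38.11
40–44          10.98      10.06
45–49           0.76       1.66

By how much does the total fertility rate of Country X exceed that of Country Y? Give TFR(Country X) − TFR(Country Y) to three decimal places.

2.049

Country X:
  Sum of ASFRs = 159.62 + 342.51 + 279.12 + 79.36 + 10.98 + 0.76 = 872.35
  TFR = 5 × 872.35 / 1000 = 4.36175
Country Y:
  Sum of ASFRs = 148.17 + 176.69 + 87.86 + 38.11 + 10.06 + 1.66 = 462.55
  TFR = 5 × 462.55 / 1000 = 2.31275
Difference = 4.36175 − 2.31275 = 2.049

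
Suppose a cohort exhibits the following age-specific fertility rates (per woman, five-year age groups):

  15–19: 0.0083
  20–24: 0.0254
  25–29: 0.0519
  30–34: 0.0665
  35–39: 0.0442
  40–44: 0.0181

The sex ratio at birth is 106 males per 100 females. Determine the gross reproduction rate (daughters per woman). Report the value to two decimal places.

Proportion female at birth = 100 / (100 + 106) = 0.48544.
Sum of ASFRs = 0.0083 + 0.0254 + 0.0519 + 0.0665 + 0.0442 + 0.0181 = 0.2144
TFR = 5 × 0.2144 = 1.072
GRR = 0.48544 × 1.072 = 0.52039

0.52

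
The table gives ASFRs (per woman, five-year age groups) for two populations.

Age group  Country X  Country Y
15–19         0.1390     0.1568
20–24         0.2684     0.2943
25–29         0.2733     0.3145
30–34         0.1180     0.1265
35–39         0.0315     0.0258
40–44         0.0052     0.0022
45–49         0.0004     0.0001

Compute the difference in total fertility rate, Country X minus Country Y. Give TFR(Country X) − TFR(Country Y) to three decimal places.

-0.422

Country X:
  Sum of ASFRs = 0.1390 + 0.2684 + 0.2733 + 0.1180 + 0.0315 + 0.0052 + 0.0004 = 0.8358
  TFR = 5 × 0.8358 = 4.179
Country Y:
  Sum of ASFRs = 0.1568 + 0.2943 + 0.3145 + 0.1265 + 0.0258 + 0.0022 + 0.0001 = 0.9202
  TFR = 5 × 0.9202 = 4.601
Difference = 4.179 − 4.601 = -0.422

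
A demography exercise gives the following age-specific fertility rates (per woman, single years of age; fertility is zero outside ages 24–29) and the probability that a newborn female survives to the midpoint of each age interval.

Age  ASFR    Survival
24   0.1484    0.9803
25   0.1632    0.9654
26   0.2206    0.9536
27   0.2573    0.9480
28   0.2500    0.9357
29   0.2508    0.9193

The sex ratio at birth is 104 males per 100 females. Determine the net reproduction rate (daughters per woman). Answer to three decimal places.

Proportion female at birth = 100 / (100 + 104) = 0.49020.
Per-age-group product (1 × ASFR × survival probability):
  24: 1 × 0.1484 × 0.9803 = 0.14548
  25: 1 × 0.1632 × 0.9654 = 0.15755
  26: 1 × 0.2206 × 0.9536 = 0.21036
  27: 1 × 0.2573 × 0.9480 = 0.24392
  28: 1 × 0.2500 × 0.9357 = 0.23393
  29: 1 × 0.2508 × 0.9193 = 0.23056
Sum = 1.22180
NRR = 0.49020 × 1.22180 = 0.59893

0.599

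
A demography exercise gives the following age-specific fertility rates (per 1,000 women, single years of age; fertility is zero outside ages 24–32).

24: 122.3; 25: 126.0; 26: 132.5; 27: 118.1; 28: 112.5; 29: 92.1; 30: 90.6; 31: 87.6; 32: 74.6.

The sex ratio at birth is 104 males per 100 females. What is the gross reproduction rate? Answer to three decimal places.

0.469

Proportion female at birth = 100 / (100 + 104) = 0.49020.
Sum of ASFRs = 122.3 + 126.0 + 132.5 + 118.1 + 112.5 + 92.1 + 90.6 + 87.6 + 74.6 = 956.3
TFR = 956.3 / 1000 = 0.9563
GRR = 0.49020 × 0.9563 = 0.46878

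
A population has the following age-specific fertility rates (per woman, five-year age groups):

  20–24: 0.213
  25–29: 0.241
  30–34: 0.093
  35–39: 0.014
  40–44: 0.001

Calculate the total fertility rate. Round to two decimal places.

Sum of ASFRs = 0.213 + 0.241 + 0.093 + 0.014 + 0.001 = 0.562
TFR = 5 × 0.562 = 2.81

2.81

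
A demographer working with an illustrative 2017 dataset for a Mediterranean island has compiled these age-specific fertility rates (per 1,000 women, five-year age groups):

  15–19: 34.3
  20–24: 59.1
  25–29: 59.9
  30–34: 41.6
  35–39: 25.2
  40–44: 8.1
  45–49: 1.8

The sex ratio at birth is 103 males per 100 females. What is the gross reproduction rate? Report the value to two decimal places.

Proportion female at birth = 100 / (100 + 103) = 0.49261.
Sum of ASFRs = 34.3 + 59.1 + 59.9 + 41.6 + 25.2 + 8.1 + 1.8 = 230.0
TFR = 5 × 230.0 / 1000 = 1.15
GRR = 0.49261 × 1.15 = 0.56650

0.57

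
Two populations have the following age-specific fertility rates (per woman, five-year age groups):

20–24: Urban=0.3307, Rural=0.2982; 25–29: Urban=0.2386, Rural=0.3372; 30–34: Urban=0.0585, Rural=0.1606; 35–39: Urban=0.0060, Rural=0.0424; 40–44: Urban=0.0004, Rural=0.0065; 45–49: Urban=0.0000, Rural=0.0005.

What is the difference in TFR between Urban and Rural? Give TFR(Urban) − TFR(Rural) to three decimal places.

-1.056

Urban:
  Sum of ASFRs = 0.3307 + 0.2386 + 0.0585 + 0.0060 + 0.0004 + 0.0000 = 0.6342
  TFR = 5 × 0.6342 = 3.171
Rural:
  Sum of ASFRs = 0.2982 + 0.3372 + 0.1606 + 0.0424 + 0.0065 + 0.0005 = 0.8454
  TFR = 5 × 0.8454 = 4.227
Difference = 3.171 − 4.227 = -1.056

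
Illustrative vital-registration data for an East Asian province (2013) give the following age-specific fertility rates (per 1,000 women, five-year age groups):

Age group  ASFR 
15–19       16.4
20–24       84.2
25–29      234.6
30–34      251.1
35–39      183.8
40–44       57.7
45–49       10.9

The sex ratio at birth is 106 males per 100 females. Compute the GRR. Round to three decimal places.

Proportion female at birth = 100 / (100 + 106) = 0.48544.
Sum of ASFRs = 16.4 + 84.2 + 234.6 + 251.1 + 183.8 + 57.7 + 10.9 = 838.7
TFR = 5 × 838.7 / 1000 = 4.1935
GRR = 0.48544 × 4.1935 = 2.03569

2.036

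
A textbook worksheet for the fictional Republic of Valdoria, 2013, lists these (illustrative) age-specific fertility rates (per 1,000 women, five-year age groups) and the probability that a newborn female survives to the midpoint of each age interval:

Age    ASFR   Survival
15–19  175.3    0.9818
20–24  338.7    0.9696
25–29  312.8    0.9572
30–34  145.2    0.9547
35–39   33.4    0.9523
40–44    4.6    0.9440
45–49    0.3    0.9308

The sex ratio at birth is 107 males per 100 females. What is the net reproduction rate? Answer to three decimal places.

2.355

Proportion female at birth = 100 / (100 + 107) = 0.48309.
Weighting each age-specific rate by interval width and survival:
  15–19: 5 × 175.3/1000 × 0.9818 = 0.86055
  20–24: 5 × 338.7/1000 × 0.9696 = 1.64202
  25–29: 5 × 312.8/1000 × 0.9572 = 1.49706
  30–34: 5 × 145.2/1000 × 0.9547 = 0.69311
  35–39: 5 × 33.4/1000 × 0.9523 = 0.15903
  40–44: 5 × 4.6/1000 × 0.9440 = 0.02171
  45–49: 5 × 0.3/1000 × 0.9308 = 0.00140
Sum = 4.87488
NRR = 0.48309 × 4.87488 = 2.35501
NRR > 1, so each generation more than replaces itself.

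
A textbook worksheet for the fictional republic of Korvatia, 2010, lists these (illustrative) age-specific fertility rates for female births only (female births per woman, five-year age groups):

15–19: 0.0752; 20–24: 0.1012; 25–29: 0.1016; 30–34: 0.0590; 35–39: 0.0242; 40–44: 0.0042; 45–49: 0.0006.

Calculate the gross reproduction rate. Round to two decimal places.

Sum of female ASFRs = 0.0752 + 0.1012 + 0.1016 + 0.0590 + 0.0242 + 0.0042 + 0.0006 = 0.3660
GRR = 5 × 0.3660 = 1.83

1.83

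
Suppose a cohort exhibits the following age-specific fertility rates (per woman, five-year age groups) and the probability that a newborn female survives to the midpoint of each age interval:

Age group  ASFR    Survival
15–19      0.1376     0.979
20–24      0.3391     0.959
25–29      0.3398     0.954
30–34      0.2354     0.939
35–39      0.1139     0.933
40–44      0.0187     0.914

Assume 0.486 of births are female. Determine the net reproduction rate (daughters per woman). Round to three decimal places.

2.742

Proportion female at birth = 0.486.
Each age group contributes 5 × ASFR × survival:
  15–19: 5 × 0.1376 × 0.979 = 0.67355
  20–24: 5 × 0.3391 × 0.959 = 1.62598
  25–29: 5 × 0.3398 × 0.954 = 1.62085
  30–34: 5 × 0.2354 × 0.939 = 1.10520
  35–39: 5 × 0.1139 × 0.933 = 0.53134
  40–44: 5 × 0.0187 × 0.914 = 0.08546
Sum = 5.64238
NRR = 0.486 × 5.64238 = 2.74220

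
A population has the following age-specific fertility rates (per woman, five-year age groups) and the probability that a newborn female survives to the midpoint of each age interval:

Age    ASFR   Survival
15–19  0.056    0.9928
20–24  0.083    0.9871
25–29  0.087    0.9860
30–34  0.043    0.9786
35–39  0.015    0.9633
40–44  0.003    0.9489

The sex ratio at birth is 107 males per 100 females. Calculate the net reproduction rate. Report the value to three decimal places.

0.683

Proportion female at birth = 100 / (100 + 107) = 0.48309.
Survival-weighted fertility by age (5·fₓ·Sₓ):
  15–19: 5 × 0.056 × 0.9928 = 0.27798
  20–24: 5 × 0.083 × 0.9871 = 0.40965
  25–29: 5 × 0.087 × 0.9860 = 0.42891
  30–34: 5 × 0.043 × 0.9786 = 0.21040
  35–39: 5 × 0.015 × 0.9633 = 0.07225
  40–44: 5 × 0.003 × 0.9489 = 0.01423
Sum = 1.41342
NRR = 0.48309 × 1.41342 = 0.68281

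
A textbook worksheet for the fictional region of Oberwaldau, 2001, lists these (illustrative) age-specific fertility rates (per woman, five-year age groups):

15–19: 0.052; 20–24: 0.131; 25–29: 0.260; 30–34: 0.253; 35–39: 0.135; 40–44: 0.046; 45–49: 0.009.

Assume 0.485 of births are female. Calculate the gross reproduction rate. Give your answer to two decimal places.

2.15

Proportion female at birth = 0.485.
Sum of ASFRs = 0.052 + 0.131 + 0.260 + 0.253 + 0.135 + 0.046 + 0.009 = 0.886
TFR = 5 × 0.886 = 4.43
GRR = 0.485 × 4.43 = 2.14855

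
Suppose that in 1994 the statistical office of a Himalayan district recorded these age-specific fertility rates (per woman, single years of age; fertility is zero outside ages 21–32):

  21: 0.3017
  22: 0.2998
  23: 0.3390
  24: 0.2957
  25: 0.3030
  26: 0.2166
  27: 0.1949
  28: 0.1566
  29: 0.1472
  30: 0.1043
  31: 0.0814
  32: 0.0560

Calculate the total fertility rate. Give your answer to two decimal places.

2.50

Sum of ASFRs = 0.3017 + 0.2998 + 0.3390 + 0.2957 + 0.3030 + 0.2166 + 0.1949 + 0.1566 + 0.1472 + 0.1043 + 0.0814 + 0.0560 = 2.4962
TFR = 2.4962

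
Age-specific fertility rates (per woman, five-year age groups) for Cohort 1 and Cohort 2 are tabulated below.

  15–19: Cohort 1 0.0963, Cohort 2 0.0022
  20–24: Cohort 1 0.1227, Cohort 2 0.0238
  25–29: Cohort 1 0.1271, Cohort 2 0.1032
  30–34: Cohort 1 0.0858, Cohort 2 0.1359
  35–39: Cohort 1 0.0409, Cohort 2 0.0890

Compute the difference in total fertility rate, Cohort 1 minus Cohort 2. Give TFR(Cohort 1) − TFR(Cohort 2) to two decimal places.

0.59

Cohort 1:
  Sum of ASFRs = 0.0963 + 0.1227 + 0.1271 + 0.0858 + 0.0409 = 0.4728
  TFR = 5 × 0.4728 = 2.364
Cohort 2:
  Sum of ASFRs = 0.0022 + 0.0238 + 0.1032 + 0.1359 + 0.0890 = 0.3541
  TFR = 5 × 0.3541 = 1.7705
Difference = 2.364 − 1.7705 = 0.5935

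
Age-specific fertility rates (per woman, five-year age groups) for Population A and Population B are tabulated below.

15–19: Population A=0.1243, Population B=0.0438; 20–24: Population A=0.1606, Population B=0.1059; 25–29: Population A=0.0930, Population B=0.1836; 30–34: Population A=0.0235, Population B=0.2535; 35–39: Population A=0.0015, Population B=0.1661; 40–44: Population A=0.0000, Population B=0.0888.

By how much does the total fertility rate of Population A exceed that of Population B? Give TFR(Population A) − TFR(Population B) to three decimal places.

Population A:
  Sum of ASFRs = 0.1243 + 0.1606 + 0.0930 + 0.0235 + 0.0015 + 0.0000 = 0.4029
  TFR = 5 × 0.4029 = 2.0145
Population B:
  Sum of ASFRs = 0.0438 + 0.1059 + 0.1836 + 0.2535 + 0.1661 + 0.0888 = 0.8417
  TFR = 5 × 0.8417 = 4.2085
Difference = 2.0145 − 4.2085 = -2.194

-2.194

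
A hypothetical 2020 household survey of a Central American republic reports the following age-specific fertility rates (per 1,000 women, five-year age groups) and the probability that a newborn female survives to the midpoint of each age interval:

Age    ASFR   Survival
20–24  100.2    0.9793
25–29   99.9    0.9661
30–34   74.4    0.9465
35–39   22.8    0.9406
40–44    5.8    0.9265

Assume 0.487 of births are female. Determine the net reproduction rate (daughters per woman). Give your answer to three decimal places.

0.711

Proportion female at birth = 0.487.
Per-age-group product (5 × ASFR × survival probability):
  20–24: 5 × 100.2/1000 × 0.9793 = 0.49063
  25–29: 5 × 99.9/1000 × 0.9661 = 0.48257
  30–34: 5 × 74.4/1000 × 0.9465 = 0.35210
  35–39: 5 × 22.8/1000 × 0.9406 = 0.10723
  40–44: 5 × 5.8/1000 × 0.9265 = 0.02687
Sum = 1.45940
NRR = 0.487 × 1.45940 = 0.71073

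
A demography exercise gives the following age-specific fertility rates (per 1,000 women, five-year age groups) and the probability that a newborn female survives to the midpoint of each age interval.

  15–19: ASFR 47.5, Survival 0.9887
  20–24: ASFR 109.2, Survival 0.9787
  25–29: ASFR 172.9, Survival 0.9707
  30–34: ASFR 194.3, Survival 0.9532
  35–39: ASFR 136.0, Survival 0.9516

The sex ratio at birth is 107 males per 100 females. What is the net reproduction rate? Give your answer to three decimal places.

1.537

Proportion female at birth = 100 / (100 + 107) = 0.48309.
Per-age-group product (5 × ASFR × survival probability):
  15–19: 5 × 47.5/1000 × 0.9887 = 0.23482
  20–24: 5 × 109.2/1000 × 0.9787 = 0.53437
  25–29: 5 × 172.9/1000 × 0.9707 = 0.83917
  30–34: 5 × 194.3/1000 × 0.9532 = 0.92603
  35–39: 5 × 136.0/1000 × 0.9516 = 0.64709
Sum = 3.18148
NRR = 0.48309 × 3.18148 = 1.53694
With NRR above 1 the population is above replacement fertility.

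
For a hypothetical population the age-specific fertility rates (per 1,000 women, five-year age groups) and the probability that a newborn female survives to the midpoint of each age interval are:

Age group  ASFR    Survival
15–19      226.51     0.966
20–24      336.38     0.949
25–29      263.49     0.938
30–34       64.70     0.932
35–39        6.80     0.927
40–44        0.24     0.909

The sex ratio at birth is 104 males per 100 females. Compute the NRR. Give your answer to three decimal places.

Proportion female at birth = 100 / (100 + 104) = 0.49020.
Weighting each age-specific rate by interval width and survival:
  15–19: 5 × 226.51/1000 × 0.966 = 1.09404
  20–24: 5 × 336.38/1000 × 0.949 = 1.59612
  25–29: 5 × 263.49/1000 × 0.938 = 1.23577
  30–34: 5 × 64.70/1000 × 0.932 = 0.30150
  35–39: 5 × 6.80/1000 × 0.927 = 0.03152
  40–44: 5 × 0.24/1000 × 0.909 = 0.00109
Sum = 4.26004
NRR = 0.49020 × 4.26004 = 2.08827
With NRR above 1 the population is above replacement fertility.

2.088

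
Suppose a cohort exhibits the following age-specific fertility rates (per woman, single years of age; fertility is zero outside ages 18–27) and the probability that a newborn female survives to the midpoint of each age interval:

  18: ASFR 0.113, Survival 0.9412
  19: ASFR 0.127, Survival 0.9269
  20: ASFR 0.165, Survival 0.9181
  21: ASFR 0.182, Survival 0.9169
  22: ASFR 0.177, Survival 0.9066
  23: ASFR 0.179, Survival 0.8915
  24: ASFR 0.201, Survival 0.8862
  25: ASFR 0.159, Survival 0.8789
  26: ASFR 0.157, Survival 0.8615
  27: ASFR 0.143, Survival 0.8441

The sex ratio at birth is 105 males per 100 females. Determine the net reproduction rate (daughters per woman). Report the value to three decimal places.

0.701

Proportion female at birth = 100 / (100 + 105) = 0.48780.
Per-age-group product (1 × ASFR × survival probability):
  18: 1 × 0.113 × 0.9412 = 0.10636
  19: 1 × 0.127 × 0.9269 = 0.11772
  20: 1 × 0.165 × 0.9181 = 0.15149
  21: 1 × 0.182 × 0.9169 = 0.16688
  22: 1 × 0.177 × 0.9066 = 0.16047
  23: 1 × 0.179 × 0.8915 = 0.15958
  24: 1 × 0.201 × 0.8862 = 0.17813
  25: 1 × 0.159 × 0.8789 = 0.13975
  26: 1 × 0.157 × 0.8615 = 0.13526
  27: 1 × 0.143 × 0.8441 = 0.12071
Sum = 1.43635
NRR = 0.48780 × 1.43635 = 0.70065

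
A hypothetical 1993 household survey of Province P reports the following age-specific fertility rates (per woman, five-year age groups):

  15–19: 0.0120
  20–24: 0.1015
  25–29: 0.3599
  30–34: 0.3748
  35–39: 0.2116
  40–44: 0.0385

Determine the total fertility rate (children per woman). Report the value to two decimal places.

5.49

Sum of ASFRs = 0.0120 + 0.1015 + 0.3599 + 0.3748 + 0.2116 + 0.0385 = 1.0983
TFR = 5 × 1.0983 = 5.4915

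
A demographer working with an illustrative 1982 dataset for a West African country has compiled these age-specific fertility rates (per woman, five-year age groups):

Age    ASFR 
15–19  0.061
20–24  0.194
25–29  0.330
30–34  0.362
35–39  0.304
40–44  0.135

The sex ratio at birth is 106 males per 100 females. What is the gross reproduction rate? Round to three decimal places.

3.364

Proportion female at birth = 100 / (100 + 106) = 0.48544.
Sum of ASFRs = 0.061 + 0.194 + 0.330 + 0.362 + 0.304 + 0.135 = 1.386
TFR = 5 × 1.386 = 6.93
GRR = 0.48544 × 6.93 = 3.36410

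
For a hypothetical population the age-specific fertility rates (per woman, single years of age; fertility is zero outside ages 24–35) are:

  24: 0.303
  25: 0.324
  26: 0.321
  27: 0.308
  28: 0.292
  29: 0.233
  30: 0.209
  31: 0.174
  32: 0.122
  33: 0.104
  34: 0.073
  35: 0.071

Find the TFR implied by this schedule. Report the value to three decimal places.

2.534

Sum of ASFRs = 0.303 + 0.324 + 0.321 + 0.308 + 0.292 + 0.233 + 0.209 + 0.174 + 0.122 + 0.104 + 0.073 + 0.071 = 2.534
TFR = 2.534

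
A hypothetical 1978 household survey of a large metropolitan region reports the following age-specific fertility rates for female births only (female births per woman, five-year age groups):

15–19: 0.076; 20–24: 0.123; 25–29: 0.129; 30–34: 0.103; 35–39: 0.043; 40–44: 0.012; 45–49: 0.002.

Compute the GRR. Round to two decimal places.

Sum of female ASFRs = 0.076 + 0.123 + 0.129 + 0.103 + 0.043 + 0.012 + 0.002 = 0.488
GRR = 5 × 0.488 = 2.44

2.44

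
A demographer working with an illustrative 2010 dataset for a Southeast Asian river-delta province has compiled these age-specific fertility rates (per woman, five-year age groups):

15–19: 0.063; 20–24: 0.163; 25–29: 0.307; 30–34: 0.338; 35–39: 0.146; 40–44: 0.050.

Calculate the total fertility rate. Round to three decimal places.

Sum of ASFRs = 0.063 + 0.163 + 0.307 + 0.338 + 0.146 + 0.050 = 1.067
TFR = 5 × 1.067 = 5.335

5.335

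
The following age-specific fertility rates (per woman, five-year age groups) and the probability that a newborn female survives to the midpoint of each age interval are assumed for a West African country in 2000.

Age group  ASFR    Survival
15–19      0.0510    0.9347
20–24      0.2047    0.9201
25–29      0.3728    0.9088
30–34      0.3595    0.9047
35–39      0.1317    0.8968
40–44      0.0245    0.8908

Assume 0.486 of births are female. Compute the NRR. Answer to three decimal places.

2.527

Proportion female at birth = 0.486.
Survival-weighted fertility by age (5·fₓ·Sₓ):
  15–19: 5 × 0.0510 × 0.9347 = 0.23835
  20–24: 5 × 0.2047 × 0.9201 = 0.94172
  25–29: 5 × 0.3728 × 0.9088 = 1.69400
  30–34: 5 × 0.3595 × 0.9047 = 1.62620
  35–39: 5 × 0.1317 × 0.8968 = 0.59054
  40–44: 5 × 0.0245 × 0.8908 = 0.10912
Sum = 5.19993
NRR = 0.486 × 5.19993 = 2.52717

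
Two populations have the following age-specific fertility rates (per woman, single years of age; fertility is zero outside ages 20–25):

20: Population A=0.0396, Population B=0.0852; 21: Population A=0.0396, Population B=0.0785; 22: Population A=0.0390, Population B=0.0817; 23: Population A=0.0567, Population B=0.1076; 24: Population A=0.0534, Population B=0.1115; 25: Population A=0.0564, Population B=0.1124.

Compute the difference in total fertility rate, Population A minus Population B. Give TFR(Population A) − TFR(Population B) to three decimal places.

Population A:
  Sum of ASFRs = 0.0396 + 0.0396 + 0.0390 + 0.0567 + 0.0534 + 0.0564 = 0.2847
  TFR = 0.2847
Population B:
  Sum of ASFRs = 0.0852 + 0.0785 + 0.0817 + 0.1076 + 0.1115 + 0.1124 = 0.5769
  TFR = 0.5769
Difference = 0.2847 − 0.5769 = -0.2922

-0.292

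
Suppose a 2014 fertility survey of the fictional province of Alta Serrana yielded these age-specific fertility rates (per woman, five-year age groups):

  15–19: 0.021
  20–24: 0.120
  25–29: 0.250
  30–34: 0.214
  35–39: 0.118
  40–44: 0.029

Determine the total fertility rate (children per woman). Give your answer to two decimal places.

3.76

Sum of ASFRs = 0.021 + 0.120 + 0.250 + 0.214 + 0.118 + 0.029 = 0.752
TFR = 5 × 0.752 = 3.76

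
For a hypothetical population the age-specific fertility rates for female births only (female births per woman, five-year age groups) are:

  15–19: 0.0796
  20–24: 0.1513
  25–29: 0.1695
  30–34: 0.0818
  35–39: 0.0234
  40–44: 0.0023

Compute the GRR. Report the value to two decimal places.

2.54

Sum of female ASFRs = 0.0796 + 0.1513 + 0.1695 + 0.0818 + 0.0234 + 0.0023 = 0.5079
GRR = 5 × 0.5079 = 2.5395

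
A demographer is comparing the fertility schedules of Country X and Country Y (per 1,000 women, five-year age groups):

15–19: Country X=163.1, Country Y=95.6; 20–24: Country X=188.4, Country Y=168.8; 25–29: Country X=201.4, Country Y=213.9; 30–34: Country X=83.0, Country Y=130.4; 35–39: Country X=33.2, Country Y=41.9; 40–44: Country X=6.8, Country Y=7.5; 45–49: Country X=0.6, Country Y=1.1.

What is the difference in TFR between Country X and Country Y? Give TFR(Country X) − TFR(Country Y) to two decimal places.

Country X:
  Sum of ASFRs = 163.1 + 188.4 + 201.4 + 83.0 + 33.2 + 6.8 + 0.6 = 676.5
  TFR = 5 × 676.5 / 1000 = 3.3825
Country Y:
  Sum of ASFRs = 95.6 + 168.8 + 213.9 + 130.4 + 41.9 + 7.5 + 1.1 = 659.2
  TFR = 5 × 659.2 / 1000 = 3.296
Difference = 3.3825 − 3.296 = 0.0865

0.09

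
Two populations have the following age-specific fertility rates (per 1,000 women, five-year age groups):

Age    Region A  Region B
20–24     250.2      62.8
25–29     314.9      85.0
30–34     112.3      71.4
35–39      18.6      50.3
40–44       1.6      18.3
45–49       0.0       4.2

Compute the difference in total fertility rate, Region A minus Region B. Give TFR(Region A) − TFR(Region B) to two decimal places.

2.03

Region A:
  Sum of ASFRs = 250.2 + 314.9 + 112.3 + 18.6 + 1.6 + 0.0 = 697.6
  TFR = 5 × 697.6 / 1000 = 3.488
Region B:
  Sum of ASFRs = 62.8 + 85.0 + 71.4 + 50.3 + 18.3 + 4.2 = 292.0
  TFR = 5 × 292.0 / 1000 = 1.46
Difference = 3.488 − 1.46 = 2.028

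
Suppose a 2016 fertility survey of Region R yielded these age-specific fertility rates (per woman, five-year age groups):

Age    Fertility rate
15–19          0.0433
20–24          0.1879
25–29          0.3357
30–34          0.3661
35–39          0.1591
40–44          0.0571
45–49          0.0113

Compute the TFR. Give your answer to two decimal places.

5.80

Sum of ASFRs = 0.0433 + 0.1879 + 0.3357 + 0.3661 + 0.1591 + 0.0571 + 0.0113 = 1.1605
TFR = 5 × 1.1605 = 5.8025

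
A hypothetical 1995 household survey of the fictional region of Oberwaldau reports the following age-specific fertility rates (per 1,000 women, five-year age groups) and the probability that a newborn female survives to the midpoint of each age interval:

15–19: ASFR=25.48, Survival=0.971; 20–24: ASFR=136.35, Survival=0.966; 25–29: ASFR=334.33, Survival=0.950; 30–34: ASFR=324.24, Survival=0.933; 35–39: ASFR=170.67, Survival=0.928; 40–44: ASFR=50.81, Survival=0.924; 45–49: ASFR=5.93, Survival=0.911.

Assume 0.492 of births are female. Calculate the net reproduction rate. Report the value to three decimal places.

2.429

Proportion female at birth = 0.492.
Each age group contributes 5 × ASFR × survival:
  15–19: 5 × 25.48/1000 × 0.971 = 0.12371
  20–24: 5 × 136.35/1000 × 0.966 = 0.65857
  25–29: 5 × 334.33/1000 × 0.950 = 1.58807
  30–34: 5 × 324.24/1000 × 0.933 = 1.51258
  35–39: 5 × 170.67/1000 × 0.928 = 0.79191
  40–44: 5 × 50.81/1000 × 0.924 = 0.23474
  45–49: 5 × 5.93/1000 × 0.911 = 0.02701
Sum = 4.93659
NRR = 0.492 × 4.93659 = 2.42880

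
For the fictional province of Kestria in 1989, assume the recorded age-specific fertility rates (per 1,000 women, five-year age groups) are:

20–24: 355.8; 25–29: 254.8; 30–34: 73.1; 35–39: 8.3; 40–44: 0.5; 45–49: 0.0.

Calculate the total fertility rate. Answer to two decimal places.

Sum of ASFRs = 355.8 + 254.8 + 73.1 + 8.3 + 0.5 + 0.0 = 692.5
TFR = 5 × 692.5 / 1000 = 3.4625

3.46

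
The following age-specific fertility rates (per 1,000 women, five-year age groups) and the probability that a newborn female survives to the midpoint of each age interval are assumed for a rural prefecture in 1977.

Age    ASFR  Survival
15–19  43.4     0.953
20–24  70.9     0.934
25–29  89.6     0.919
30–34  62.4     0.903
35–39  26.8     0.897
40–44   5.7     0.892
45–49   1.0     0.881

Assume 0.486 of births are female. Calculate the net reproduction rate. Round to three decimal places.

Proportion female at birth = 0.486.
Survival-weighted fertility by age (5·fₓ·Sₓ):
  15–19: 5 × 43.4/1000 × 0.953 = 0.20680
  20–24: 5 × 70.9/1000 × 0.934 = 0.33110
  25–29: 5 × 89.6/1000 × 0.919 = 0.41171
  30–34: 5 × 62.4/1000 × 0.903 = 0.28174
  35–39: 5 × 26.8/1000 × 0.897 = 0.12020
  40–44: 5 × 5.7/1000 × 0.892 = 0.02542
  45–49: 5 × 1.0/1000 × 0.881 = 0.00441
Sum = 1.38138
NRR = 0.486 × 1.38138 = 0.67135

0.671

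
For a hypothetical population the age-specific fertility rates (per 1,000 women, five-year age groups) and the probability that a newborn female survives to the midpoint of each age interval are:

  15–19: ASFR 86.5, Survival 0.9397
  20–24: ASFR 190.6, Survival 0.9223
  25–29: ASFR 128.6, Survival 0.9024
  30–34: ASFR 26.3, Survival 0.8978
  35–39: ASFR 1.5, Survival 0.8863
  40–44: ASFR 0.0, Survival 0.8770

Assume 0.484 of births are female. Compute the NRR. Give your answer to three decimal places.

Proportion female at birth = 0.484.
Weighting each age-specific rate by interval width and survival:
  15–19: 5 × 86.5/1000 × 0.9397 = 0.40642
  20–24: 5 × 190.6/1000 × 0.9223 = 0.87895
  25–29: 5 × 128.6/1000 × 0.9024 = 0.58024
  30–34: 5 × 26.3/1000 × 0.8978 = 0.11806
  35–39: 5 × 1.5/1000 × 0.8863 = 0.00665
  40–44: 5 × 0.0/1000 × 0.8770 = 0.00000
Sum = 1.99032
NRR = 0.484 × 1.99032 = 0.96331

0.963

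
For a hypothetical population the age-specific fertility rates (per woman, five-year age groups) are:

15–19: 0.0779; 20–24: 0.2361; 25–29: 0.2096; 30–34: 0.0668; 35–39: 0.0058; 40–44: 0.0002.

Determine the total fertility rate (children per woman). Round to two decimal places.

Sum of ASFRs = 0.0779 + 0.2361 + 0.2096 + 0.0668 + 0.0058 + 0.0002 = 0.5964
TFR = 5 × 0.5964 = 2.982

2.98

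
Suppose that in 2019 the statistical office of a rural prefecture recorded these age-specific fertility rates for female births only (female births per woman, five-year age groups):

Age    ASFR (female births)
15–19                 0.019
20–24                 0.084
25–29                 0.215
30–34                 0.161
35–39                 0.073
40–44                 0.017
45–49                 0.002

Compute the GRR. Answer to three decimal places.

Sum of female ASFRs = 0.019 + 0.084 + 0.215 + 0.161 + 0.073 + 0.017 + 0.002 = 0.571
GRR = 5 × 0.571 = 2.855

2.855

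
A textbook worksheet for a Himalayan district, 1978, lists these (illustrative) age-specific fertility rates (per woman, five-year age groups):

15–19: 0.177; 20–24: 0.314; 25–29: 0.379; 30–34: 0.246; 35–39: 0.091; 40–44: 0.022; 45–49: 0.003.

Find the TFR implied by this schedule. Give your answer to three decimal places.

6.160

Sum of ASFRs = 0.177 + 0.314 + 0.379 + 0.246 + 0.091 + 0.022 + 0.003 = 1.232
TFR = 5 × 1.232 = 6.16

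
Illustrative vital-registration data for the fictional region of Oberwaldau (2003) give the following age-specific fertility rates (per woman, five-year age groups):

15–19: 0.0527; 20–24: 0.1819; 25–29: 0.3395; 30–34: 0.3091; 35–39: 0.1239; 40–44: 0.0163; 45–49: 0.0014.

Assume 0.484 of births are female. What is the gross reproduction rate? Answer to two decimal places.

Proportion female at birth = 0.484.
Sum of ASFRs = 0.0527 + 0.1819 + 0.3395 + 0.3091 + 0.1239 + 0.0163 + 0.0014 = 1.0248
TFR = 5 × 1.0248 = 5.124
GRR = 0.484 × 5.124 = 2.48002

2.48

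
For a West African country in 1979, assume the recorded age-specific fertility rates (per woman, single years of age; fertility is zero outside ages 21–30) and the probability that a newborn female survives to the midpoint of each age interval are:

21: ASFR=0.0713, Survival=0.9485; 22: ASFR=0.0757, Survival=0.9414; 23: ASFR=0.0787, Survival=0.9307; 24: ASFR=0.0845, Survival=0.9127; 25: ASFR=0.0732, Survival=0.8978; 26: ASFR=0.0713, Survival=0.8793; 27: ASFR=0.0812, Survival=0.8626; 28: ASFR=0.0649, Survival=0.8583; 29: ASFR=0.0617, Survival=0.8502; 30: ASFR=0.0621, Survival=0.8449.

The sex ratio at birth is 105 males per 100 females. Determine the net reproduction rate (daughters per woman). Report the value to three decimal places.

0.316

Proportion female at birth = 100 / (100 + 105) = 0.48780.
Per-age-group product (1 × ASFR × survival probability):
  21: 1 × 0.0713 × 0.9485 = 0.06763
  22: 1 × 0.0757 × 0.9414 = 0.07126
  23: 1 × 0.0787 × 0.9307 = 0.07325
  24: 1 × 0.0845 × 0.9127 = 0.07712
  25: 1 × 0.0732 × 0.8978 = 0.06572
  26: 1 × 0.0713 × 0.8793 = 0.06269
  27: 1 × 0.0812 × 0.8626 = 0.07004
  28: 1 × 0.0649 × 0.8583 = 0.05570
  29: 1 × 0.0617 × 0.8502 = 0.05246
  30: 1 × 0.0621 × 0.8449 = 0.05247
Sum = 0.64834
NRR = 0.48780 × 0.64834 = 0.31626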